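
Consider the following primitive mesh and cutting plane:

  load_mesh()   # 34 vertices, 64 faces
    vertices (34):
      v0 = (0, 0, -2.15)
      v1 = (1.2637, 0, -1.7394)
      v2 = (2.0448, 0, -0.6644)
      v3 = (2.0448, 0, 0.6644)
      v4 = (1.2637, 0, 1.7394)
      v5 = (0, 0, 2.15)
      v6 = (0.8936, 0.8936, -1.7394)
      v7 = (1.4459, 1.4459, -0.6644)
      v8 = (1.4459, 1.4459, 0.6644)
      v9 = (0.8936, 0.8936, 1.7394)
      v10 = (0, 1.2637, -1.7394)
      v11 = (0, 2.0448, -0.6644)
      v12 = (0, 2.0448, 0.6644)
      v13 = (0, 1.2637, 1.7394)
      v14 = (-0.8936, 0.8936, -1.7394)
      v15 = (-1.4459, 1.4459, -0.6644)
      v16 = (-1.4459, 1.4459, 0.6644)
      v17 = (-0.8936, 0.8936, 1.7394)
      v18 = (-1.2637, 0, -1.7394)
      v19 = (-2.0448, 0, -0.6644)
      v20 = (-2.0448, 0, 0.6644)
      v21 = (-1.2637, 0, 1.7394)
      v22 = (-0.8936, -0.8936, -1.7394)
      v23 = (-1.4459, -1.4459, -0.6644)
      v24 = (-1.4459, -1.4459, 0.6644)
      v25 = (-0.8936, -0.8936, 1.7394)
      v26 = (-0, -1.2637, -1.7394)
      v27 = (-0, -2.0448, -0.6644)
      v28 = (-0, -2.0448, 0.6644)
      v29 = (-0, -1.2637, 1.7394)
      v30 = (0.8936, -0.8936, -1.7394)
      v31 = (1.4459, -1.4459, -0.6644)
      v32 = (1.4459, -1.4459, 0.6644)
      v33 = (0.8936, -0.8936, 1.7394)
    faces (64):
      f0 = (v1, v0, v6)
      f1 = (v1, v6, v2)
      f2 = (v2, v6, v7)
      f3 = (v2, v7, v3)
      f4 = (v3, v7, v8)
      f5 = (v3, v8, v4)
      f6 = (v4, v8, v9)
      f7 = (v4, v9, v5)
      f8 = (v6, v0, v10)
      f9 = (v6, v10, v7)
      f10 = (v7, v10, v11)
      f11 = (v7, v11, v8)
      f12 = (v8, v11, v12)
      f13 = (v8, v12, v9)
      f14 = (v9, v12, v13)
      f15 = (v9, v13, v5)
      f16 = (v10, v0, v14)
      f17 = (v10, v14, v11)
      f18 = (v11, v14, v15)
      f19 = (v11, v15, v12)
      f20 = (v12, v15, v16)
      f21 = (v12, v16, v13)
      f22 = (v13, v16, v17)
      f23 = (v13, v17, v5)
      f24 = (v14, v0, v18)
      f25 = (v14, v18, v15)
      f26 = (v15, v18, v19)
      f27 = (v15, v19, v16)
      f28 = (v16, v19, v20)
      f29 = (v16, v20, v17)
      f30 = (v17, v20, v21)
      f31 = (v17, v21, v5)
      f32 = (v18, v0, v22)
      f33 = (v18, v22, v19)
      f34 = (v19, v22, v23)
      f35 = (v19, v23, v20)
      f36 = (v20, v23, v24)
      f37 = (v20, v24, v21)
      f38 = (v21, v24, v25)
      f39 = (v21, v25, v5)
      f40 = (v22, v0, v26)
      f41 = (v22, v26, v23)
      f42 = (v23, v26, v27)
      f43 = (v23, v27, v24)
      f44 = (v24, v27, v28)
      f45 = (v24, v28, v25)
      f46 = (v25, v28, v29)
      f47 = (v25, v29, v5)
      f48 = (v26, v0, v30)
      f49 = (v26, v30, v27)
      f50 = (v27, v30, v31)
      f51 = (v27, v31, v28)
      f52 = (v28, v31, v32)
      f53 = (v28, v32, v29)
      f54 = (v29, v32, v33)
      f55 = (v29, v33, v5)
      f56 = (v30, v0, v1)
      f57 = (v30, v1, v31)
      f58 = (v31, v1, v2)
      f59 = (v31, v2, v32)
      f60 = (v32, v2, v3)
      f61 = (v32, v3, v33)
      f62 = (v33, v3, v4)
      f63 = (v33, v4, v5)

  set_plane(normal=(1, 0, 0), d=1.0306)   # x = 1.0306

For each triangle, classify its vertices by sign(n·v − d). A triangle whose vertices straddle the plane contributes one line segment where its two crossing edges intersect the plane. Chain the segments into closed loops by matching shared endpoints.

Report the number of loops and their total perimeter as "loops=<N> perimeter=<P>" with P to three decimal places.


loops=1 perimeter=11.080

Straddling triangles (20 of 64):
  (v1,v0,v6) [+--] → (1.0306, 0, -1.81514)–(1.0306, 0.562816, -1.7394)  len=0.5679
  (v1,v6,v2) [+-+] → (1.0306, 0.562816, -1.7394)–(1.0306, 0.787256, -1.61147)  len=0.2583
  (v2,v6,v7) [+-+] → (1.0306, 0.787256, -1.61147)–(1.0306, 1.0306, -1.47274)  len=0.2801
  (v4,v8,v9) [++-] → (1.0306, 1.0306, 1.47274)–(1.0306, 0.562816, 1.7394)  len=0.5384
  (v4,v9,v5) [+--] → (1.0306, 0.562816, 1.7394)–(1.0306, 0, 1.81514)  len=0.5679
  (v6,v10,v7) [--+] → (1.0306, 1.39357, -0.973168)–(1.0306, 1.0306, -1.47274)  len=0.6175
  (v7,v10,v11) [+--] → (1.0306, 1.39357, -0.973168)–(1.0306, 1.61792, -0.6644)  len=0.3817
  (v7,v11,v8) [+-+] → (1.0306, 1.61792, -0.6644)–(1.0306, 1.61792, 0.282734)  len=0.9471
  (v8,v11,v12) [+--] → (1.0306, 1.61792, 0.282734)–(1.0306, 1.61792, 0.6644)  len=0.3817
  (v8,v12,v9) [+--] → (1.0306, 1.61792, 0.6644)–(1.0306, 1.0306, 1.47274)  len=0.9992
  (v27,v30,v31) [--+] → (1.0306, -1.0306, -1.47274)–(1.0306, -1.61792, -0.6644)  len=0.9992
  (v27,v31,v28) [-+-] → (1.0306, -1.61792, -0.6644)–(1.0306, -1.61792, -0.282734)  len=0.3817
  (v28,v31,v32) [-++] → (1.0306, -1.61792, -0.282734)–(1.0306, -1.61792, 0.6644)  len=0.9471
  (v28,v32,v29) [-+-] → (1.0306, -1.61792, 0.6644)–(1.0306, -1.39357, 0.973168)  len=0.3817
  (v29,v32,v33) [-+-] → (1.0306, -1.39357, 0.973168)–(1.0306, -1.0306, 1.47274)  len=0.6175
  (v30,v0,v1) [--+] → (1.0306, 0, -1.81514)–(1.0306, -0.562816, -1.7394)  len=0.5679
  (v30,v1,v31) [-++] → (1.0306, -0.562816, -1.7394)–(1.0306, -1.0306, -1.47274)  len=0.5384
  (v32,v3,v33) [++-] → (1.0306, -0.787256, 1.61147)–(1.0306, -1.0306, 1.47274)  len=0.2801
  (v33,v3,v4) [-++] → (1.0306, -0.787256, 1.61147)–(1.0306, -0.562816, 1.7394)  len=0.2583
  (v33,v4,v5) [-+-] → (1.0306, -0.562816, 1.7394)–(1.0306, 0, 1.81514)  len=0.5679

Chained into 1 loop(s):
  loop 1: 20 segments, perimeter = 11.0797
Total perimeter = 11.080


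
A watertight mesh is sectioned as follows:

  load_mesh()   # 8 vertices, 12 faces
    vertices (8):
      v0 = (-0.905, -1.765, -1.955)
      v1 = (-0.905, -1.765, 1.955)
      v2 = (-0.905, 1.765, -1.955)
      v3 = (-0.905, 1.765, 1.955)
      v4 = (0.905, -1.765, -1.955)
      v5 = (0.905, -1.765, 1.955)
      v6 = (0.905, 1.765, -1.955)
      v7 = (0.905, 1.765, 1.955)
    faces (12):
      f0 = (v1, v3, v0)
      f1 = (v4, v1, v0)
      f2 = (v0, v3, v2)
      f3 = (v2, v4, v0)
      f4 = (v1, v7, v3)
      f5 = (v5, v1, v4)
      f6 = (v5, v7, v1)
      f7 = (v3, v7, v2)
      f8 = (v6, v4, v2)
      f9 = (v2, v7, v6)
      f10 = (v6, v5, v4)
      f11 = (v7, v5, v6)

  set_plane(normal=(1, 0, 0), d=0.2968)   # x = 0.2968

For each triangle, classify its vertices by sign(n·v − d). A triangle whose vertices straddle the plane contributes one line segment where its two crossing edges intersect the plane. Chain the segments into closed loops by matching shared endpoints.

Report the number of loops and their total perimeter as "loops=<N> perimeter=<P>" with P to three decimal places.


loops=1 perimeter=14.880

Straddling triangles (8 of 12):
  (v4,v1,v0) [+--] → (0.2968, -1.765, -0.641154)–(0.2968, -1.765, -1.955)  len=1.3138
  (v2,v4,v0) [-+-] → (0.2968, -0.578842, -1.955)–(0.2968, -1.765, -1.955)  len=1.1862
  (v1,v7,v3) [-+-] → (0.2968, 0.578842, 1.955)–(0.2968, 1.765, 1.955)  len=1.1862
  (v5,v1,v4) [+-+] → (0.2968, -1.765, 1.955)–(0.2968, -1.765, -0.641154)  len=2.5962
  (v5,v7,v1) [++-] → (0.2968, 0.578842, 1.955)–(0.2968, -1.765, 1.955)  len=2.3438
  (v3,v7,v2) [-+-] → (0.2968, 1.765, 1.955)–(0.2968, 1.765, 0.641154)  len=1.3138
  (v6,v4,v2) [++-] → (0.2968, -0.578842, -1.955)–(0.2968, 1.765, -1.955)  len=2.3438
  (v2,v7,v6) [-++] → (0.2968, 1.765, 0.641154)–(0.2968, 1.765, -1.955)  len=2.5962

Chained into 1 loop(s):
  loop 1: 8 segments, perimeter = 14.8800
Total perimeter = 14.880


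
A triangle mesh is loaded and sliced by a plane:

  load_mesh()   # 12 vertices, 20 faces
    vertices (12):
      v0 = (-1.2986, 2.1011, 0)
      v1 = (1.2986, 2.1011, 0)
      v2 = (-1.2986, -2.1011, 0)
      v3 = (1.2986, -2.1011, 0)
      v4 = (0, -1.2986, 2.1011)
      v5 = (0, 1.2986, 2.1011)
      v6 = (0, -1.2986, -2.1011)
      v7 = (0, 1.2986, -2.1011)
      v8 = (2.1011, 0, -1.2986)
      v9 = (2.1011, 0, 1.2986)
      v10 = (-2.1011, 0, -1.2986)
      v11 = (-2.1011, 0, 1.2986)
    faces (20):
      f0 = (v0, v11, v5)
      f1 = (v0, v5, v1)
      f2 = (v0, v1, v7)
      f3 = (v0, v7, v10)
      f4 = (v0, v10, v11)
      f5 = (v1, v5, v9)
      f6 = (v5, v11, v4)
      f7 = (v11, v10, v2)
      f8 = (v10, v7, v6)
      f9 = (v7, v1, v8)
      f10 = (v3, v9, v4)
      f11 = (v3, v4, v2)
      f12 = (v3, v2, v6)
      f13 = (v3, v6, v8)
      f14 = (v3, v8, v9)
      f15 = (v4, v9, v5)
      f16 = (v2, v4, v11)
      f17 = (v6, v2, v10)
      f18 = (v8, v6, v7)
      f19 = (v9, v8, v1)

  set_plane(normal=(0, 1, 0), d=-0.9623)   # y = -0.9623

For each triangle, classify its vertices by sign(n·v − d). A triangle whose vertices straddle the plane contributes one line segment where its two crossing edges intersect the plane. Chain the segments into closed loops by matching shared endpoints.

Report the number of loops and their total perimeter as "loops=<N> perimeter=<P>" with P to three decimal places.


loops=1 perimeter=11.874

Straddling triangles (10 of 20):
  (v5,v11,v4) [++-] → (-0.544124, -0.9623, 1.89328)–(0, -0.9623, 2.1011)  len=0.5825
  (v11,v10,v2) [++-] → (-1.73356, -0.9623, -0.703844)–(-1.73356, -0.9623, 0.703844)  len=1.4077
  (v10,v7,v6) [++-] → (0, -0.9623, -2.1011)–(-0.544124, -0.9623, -1.89328)  len=0.5825
  (v3,v9,v4) [-+-] → (1.73356, -0.9623, 0.703844)–(0.544124, -0.9623, 1.89328)  len=1.6821
  (v3,v6,v8) [--+] → (0.544124, -0.9623, -1.89328)–(1.73356, -0.9623, -0.703844)  len=1.6821
  (v3,v8,v9) [-++] → (1.73356, -0.9623, -0.703844)–(1.73356, -0.9623, 0.703844)  len=1.4077
  (v4,v9,v5) [-++] → (0.544124, -0.9623, 1.89328)–(0, -0.9623, 2.1011)  len=0.5825
  (v2,v4,v11) [--+] → (-0.544124, -0.9623, 1.89328)–(-1.73356, -0.9623, 0.703844)  len=1.6821
  (v6,v2,v10) [--+] → (-1.73356, -0.9623, -0.703844)–(-0.544124, -0.9623, -1.89328)  len=1.6821
  (v8,v6,v7) [+-+] → (0.544124, -0.9623, -1.89328)–(0, -0.9623, -2.1011)  len=0.5825

Chained into 1 loop(s):
  loop 1: 10 segments, perimeter = 11.8737
Total perimeter = 11.874


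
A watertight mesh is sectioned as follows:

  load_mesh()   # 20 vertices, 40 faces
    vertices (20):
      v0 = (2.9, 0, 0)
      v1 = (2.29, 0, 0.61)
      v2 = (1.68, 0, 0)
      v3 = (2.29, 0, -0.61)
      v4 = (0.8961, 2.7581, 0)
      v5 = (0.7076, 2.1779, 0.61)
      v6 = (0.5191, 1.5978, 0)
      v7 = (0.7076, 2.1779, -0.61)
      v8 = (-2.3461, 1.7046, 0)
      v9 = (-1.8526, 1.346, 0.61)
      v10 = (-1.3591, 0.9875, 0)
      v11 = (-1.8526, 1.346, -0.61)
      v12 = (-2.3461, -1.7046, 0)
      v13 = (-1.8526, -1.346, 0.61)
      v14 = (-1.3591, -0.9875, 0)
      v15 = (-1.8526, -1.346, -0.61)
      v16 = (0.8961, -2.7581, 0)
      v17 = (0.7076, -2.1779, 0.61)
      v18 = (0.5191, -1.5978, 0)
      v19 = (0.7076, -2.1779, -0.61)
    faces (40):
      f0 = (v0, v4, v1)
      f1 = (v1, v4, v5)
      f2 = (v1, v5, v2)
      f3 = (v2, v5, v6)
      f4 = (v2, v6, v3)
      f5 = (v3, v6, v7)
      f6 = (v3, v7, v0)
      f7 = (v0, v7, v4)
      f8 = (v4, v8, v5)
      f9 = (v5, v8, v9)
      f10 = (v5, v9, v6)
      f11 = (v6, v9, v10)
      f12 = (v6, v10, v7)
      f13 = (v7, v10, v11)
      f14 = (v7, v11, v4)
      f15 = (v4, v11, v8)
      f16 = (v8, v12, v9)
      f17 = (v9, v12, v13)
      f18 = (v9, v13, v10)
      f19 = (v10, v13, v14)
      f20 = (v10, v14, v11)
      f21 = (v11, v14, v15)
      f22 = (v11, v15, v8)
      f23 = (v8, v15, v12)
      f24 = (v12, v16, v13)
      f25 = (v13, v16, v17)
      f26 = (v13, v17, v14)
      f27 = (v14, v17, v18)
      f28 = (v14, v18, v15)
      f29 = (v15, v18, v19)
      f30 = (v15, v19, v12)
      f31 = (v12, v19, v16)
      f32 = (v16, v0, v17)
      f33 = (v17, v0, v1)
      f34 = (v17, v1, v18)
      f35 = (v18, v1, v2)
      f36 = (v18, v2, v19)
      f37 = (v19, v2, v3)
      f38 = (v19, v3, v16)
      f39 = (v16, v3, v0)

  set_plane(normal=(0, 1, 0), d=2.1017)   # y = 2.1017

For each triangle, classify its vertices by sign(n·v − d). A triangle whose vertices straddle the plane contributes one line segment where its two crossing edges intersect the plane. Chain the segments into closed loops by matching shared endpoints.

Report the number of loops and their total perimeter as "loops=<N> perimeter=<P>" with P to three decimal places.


loops=1 perimeter=5.820

Straddling triangles (14 of 40):
  (v0,v4,v1) [-+-] → (1.37301, 2.1017, 0)–(1.22783, 2.1017, 0.145174)  len=0.2053
  (v1,v4,v5) [-++] → (1.22783, 2.1017, 0.145174)–(0.762965, 2.1017, 0.61)  len=0.6574
  (v1,v5,v2) [-+-] → (0.762965, 2.1017, 0.61)–(0.741622, 2.1017, 0.588657)  len=0.0302
  (v2,v5,v6) [-+-] → (0.741622, 2.1017, 0.588657)–(0.682839, 2.1017, 0.529872)  len=0.0831
  (v3,v6,v7) [--+] → (0.682839, 2.1017, -0.529872)–(0.762965, 2.1017, -0.61)  len=0.1133
  (v3,v7,v0) [-+-] → (0.762965, 2.1017, -0.61)–(0.784307, 2.1017, -0.588657)  len=0.0302
  (v0,v7,v4) [-++] → (0.784307, 2.1017, -0.588657)–(1.37301, 2.1017, 0)  len=0.8325
  (v4,v8,v5) [+-+] → (-1.124, 2.1017, 0)–(0.215963, 2.1017, 0.511792)  len=1.4344
  (v5,v8,v9) [+--] → (0.215963, 2.1017, 0.511792)–(0.473092, 2.1017, 0.61)  len=0.2752
  (v5,v9,v6) [+--] → (0.473092, 2.1017, 0.61)–(0.682839, 2.1017, 0.529872)  len=0.2245
  (v6,v10,v7) [--+] → (0.575306, 2.1017, -0.570953)–(0.682839, 2.1017, -0.529872)  len=0.1151
  (v7,v10,v11) [+--] → (0.575306, 2.1017, -0.570953)–(0.473092, 2.1017, -0.61)  len=0.1094
  (v7,v11,v4) [+-+] → (0.473092, 2.1017, -0.61)–(-0.381605, 2.1017, -0.283552)  len=0.9149
  (v4,v11,v8) [+--] → (-0.381605, 2.1017, -0.283552)–(-1.124, 2.1017, 0)  len=0.7947

Chained into 1 loop(s):
  loop 1: 14 segments, perimeter = 5.8203
Total perimeter = 5.820


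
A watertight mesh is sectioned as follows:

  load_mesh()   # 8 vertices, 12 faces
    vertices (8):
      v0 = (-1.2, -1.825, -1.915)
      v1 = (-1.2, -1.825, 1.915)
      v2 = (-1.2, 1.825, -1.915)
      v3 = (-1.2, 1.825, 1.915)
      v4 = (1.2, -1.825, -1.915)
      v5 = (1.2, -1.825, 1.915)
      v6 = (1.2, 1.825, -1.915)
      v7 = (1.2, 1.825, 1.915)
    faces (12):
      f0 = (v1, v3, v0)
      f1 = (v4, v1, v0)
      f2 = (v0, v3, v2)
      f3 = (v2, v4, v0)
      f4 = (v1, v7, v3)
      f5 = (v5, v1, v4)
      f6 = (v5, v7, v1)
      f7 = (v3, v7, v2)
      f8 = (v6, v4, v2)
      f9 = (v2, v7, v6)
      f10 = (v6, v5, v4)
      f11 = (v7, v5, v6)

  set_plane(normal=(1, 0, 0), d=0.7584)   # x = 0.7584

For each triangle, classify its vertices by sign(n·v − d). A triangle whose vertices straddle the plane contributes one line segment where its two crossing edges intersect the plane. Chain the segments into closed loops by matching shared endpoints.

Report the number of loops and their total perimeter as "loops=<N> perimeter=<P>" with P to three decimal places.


loops=1 perimeter=14.960

Straddling triangles (8 of 12):
  (v4,v1,v0) [+--] → (0.7584, -1.825, -1.21028)–(0.7584, -1.825, -1.915)  len=0.7047
  (v2,v4,v0) [-+-] → (0.7584, -1.1534, -1.915)–(0.7584, -1.825, -1.915)  len=0.6716
  (v1,v7,v3) [-+-] → (0.7584, 1.1534, 1.915)–(0.7584, 1.825, 1.915)  len=0.6716
  (v5,v1,v4) [+-+] → (0.7584, -1.825, 1.915)–(0.7584, -1.825, -1.21028)  len=3.1253
  (v5,v7,v1) [++-] → (0.7584, 1.1534, 1.915)–(0.7584, -1.825, 1.915)  len=2.9784
  (v3,v7,v2) [-+-] → (0.7584, 1.825, 1.915)–(0.7584, 1.825, 1.21028)  len=0.7047
  (v6,v4,v2) [++-] → (0.7584, -1.1534, -1.915)–(0.7584, 1.825, -1.915)  len=2.9784
  (v2,v7,v6) [-++] → (0.7584, 1.825, 1.21028)–(0.7584, 1.825, -1.915)  len=3.1253

Chained into 1 loop(s):
  loop 1: 8 segments, perimeter = 14.9600
Total perimeter = 14.960


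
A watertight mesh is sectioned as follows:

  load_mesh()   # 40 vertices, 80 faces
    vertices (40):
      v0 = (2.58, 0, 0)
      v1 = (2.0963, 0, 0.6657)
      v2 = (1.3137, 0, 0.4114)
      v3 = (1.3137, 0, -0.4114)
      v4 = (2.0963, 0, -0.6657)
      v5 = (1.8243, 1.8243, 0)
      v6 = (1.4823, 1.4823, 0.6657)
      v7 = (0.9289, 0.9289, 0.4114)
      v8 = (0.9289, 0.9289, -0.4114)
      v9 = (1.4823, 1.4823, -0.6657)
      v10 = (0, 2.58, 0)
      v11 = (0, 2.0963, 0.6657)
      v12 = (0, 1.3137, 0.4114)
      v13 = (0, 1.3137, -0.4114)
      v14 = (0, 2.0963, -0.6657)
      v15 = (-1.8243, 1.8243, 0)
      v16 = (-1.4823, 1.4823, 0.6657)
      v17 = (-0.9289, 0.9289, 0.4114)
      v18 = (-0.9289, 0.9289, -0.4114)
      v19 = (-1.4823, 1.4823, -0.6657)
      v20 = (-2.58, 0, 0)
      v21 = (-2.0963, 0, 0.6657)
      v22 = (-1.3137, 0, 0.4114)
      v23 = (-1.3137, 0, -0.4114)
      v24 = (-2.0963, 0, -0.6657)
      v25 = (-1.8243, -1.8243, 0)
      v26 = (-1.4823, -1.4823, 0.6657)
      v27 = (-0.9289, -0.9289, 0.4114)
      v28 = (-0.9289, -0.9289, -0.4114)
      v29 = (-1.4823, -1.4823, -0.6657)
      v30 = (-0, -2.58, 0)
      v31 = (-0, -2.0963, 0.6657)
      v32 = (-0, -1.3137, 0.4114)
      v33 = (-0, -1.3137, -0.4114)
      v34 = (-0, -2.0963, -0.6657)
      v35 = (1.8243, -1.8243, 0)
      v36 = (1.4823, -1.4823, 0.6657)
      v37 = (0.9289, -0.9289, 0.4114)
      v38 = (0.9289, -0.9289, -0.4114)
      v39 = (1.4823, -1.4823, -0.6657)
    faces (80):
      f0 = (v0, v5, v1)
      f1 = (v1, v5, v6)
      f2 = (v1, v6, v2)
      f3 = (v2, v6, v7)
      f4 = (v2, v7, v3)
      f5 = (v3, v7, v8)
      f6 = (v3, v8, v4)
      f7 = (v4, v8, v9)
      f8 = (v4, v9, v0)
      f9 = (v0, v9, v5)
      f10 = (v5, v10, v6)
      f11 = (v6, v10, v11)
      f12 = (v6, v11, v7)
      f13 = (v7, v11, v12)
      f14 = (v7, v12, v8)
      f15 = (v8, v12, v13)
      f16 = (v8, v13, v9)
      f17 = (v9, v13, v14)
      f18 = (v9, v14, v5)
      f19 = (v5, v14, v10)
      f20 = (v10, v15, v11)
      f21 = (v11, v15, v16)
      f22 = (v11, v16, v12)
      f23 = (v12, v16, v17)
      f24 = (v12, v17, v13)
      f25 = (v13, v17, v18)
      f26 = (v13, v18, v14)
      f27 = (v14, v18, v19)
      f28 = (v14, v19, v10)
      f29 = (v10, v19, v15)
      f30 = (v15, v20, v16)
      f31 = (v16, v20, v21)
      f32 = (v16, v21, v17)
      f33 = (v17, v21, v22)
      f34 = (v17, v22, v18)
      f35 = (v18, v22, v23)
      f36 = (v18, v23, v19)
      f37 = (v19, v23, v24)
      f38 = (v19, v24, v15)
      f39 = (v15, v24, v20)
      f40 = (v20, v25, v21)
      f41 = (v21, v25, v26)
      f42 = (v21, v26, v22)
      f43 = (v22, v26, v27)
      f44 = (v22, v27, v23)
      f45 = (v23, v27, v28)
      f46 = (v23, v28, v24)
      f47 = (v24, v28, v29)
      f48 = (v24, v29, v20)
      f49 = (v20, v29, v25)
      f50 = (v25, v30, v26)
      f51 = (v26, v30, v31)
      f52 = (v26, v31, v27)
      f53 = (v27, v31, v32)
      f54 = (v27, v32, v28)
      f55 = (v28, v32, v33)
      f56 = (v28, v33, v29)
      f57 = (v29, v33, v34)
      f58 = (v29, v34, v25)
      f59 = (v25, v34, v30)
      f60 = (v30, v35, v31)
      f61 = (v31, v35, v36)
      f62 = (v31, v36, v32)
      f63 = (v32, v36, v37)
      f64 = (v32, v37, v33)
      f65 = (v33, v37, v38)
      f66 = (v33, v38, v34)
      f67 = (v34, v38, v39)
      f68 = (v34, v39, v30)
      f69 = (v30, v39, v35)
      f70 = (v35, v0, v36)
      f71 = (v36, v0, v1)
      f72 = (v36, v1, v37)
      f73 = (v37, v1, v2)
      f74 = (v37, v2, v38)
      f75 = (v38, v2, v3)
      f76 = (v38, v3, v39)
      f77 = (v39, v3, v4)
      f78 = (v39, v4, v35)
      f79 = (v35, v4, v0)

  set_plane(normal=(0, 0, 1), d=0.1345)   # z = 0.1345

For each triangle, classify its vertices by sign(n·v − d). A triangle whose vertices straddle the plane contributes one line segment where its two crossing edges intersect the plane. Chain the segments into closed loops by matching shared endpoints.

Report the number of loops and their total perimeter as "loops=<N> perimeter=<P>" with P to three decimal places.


loops=2 perimeter=23.242

Straddling triangles (32 of 80):
  (v0,v5,v1) [--+] → (1.87926, 1.45571, 0.1345)–(2.48227, 0, 0.1345)  len=1.5757
  (v1,v5,v6) [+-+] → (1.87926, 1.45571, 0.1345)–(1.7552, 1.7552, 0.1345)  len=0.3242
  (v2,v7,v3) [++-] → (1.0584, 0.616294, 0.1345)–(1.3137, 0, 0.1345)  len=0.6671
  (v3,v7,v8) [-+-] → (1.0584, 0.616294, 0.1345)–(0.9289, 0.9289, 0.1345)  len=0.3384
  (v5,v10,v6) [--+] → (0.299488, 2.35822, 0.1345)–(1.7552, 1.7552, 0.1345)  len=1.5757
  (v6,v10,v11) [+-+] → (0.299488, 2.35822, 0.1345)–(0, 2.48227, 0.1345)  len=0.3242
  (v7,v12,v8) [++-] → (0.312606, 1.1842, 0.1345)–(0.9289, 0.9289, 0.1345)  len=0.6671
  (v8,v12,v13) [-+-] → (0.312606, 1.1842, 0.1345)–(0, 1.3137, 0.1345)  len=0.3384
  (v10,v15,v11) [--+] → (-1.45571, 1.87926, 0.1345)–(0, 2.48227, 0.1345)  len=1.5757
  (v11,v15,v16) [+-+] → (-1.45571, 1.87926, 0.1345)–(-1.7552, 1.7552, 0.1345)  len=0.3242
  (v12,v17,v13) [++-] → (-0.616294, 1.0584, 0.1345)–(0, 1.3137, 0.1345)  len=0.6671
  (v13,v17,v18) [-+-] → (-0.616294, 1.0584, 0.1345)–(-0.9289, 0.9289, 0.1345)  len=0.3384
  (v15,v20,v16) [--+] → (-2.35822, 0.299488, 0.1345)–(-1.7552, 1.7552, 0.1345)  len=1.5757
  (v16,v20,v21) [+-+] → (-2.35822, 0.299488, 0.1345)–(-2.48227, 0, 0.1345)  len=0.3242
  (v17,v22,v18) [++-] → (-1.1842, 0.312606, 0.1345)–(-0.9289, 0.9289, 0.1345)  len=0.6671
  (v18,v22,v23) [-+-] → (-1.1842, 0.312606, 0.1345)–(-1.3137, 0, 0.1345)  len=0.3384
  (v20,v25,v21) [--+] → (-1.87926, -1.45571, 0.1345)–(-2.48227, 0, 0.1345)  len=1.5757
  (v21,v25,v26) [+-+] → (-1.87926, -1.45571, 0.1345)–(-1.7552, -1.7552, 0.1345)  len=0.3242
  (v22,v27,v23) [++-] → (-1.0584, -0.616294, 0.1345)–(-1.3137, 0, 0.1345)  len=0.6671
  (v23,v27,v28) [-+-] → (-1.0584, -0.616294, 0.1345)–(-0.9289, -0.9289, 0.1345)  len=0.3384
  (v25,v30,v26) [--+] → (-0.299488, -2.35822, 0.1345)–(-1.7552, -1.7552, 0.1345)  len=1.5757
  (v26,v30,v31) [+-+] → (-0.299488, -2.35822, 0.1345)–(0, -2.48227, 0.1345)  len=0.3242
  (v27,v32,v28) [++-] → (-0.312606, -1.1842, 0.1345)–(-0.9289, -0.9289, 0.1345)  len=0.6671
  (v28,v32,v33) [-+-] → (-0.312606, -1.1842, 0.1345)–(0, -1.3137, 0.1345)  len=0.3384
  (v30,v35,v31) [--+] → (1.45571, -1.87926, 0.1345)–(0, -2.48227, 0.1345)  len=1.5757
  (v31,v35,v36) [+-+] → (1.45571, -1.87926, 0.1345)–(1.7552, -1.7552, 0.1345)  len=0.3242
  (v32,v37,v33) [++-] → (0.616294, -1.0584, 0.1345)–(0, -1.3137, 0.1345)  len=0.6671
  (v33,v37,v38) [-+-] → (0.616294, -1.0584, 0.1345)–(0.9289, -0.9289, 0.1345)  len=0.3384
  (v35,v0,v36) [--+] → (2.35822, -0.299488, 0.1345)–(1.7552, -1.7552, 0.1345)  len=1.5757
  (v36,v0,v1) [+-+] → (2.35822, -0.299488, 0.1345)–(2.48227, 0, 0.1345)  len=0.3242
  (v37,v2,v38) [++-] → (1.1842, -0.312606, 0.1345)–(0.9289, -0.9289, 0.1345)  len=0.6671
  (v38,v2,v3) [-+-] → (1.1842, -0.312606, 0.1345)–(1.3137, 0, 0.1345)  len=0.3384

Chained into 2 loop(s):
  loop 1: 16 segments, perimeter = 15.1987
  loop 2: 16 segments, perimeter = 8.0436
Total perimeter = 23.242


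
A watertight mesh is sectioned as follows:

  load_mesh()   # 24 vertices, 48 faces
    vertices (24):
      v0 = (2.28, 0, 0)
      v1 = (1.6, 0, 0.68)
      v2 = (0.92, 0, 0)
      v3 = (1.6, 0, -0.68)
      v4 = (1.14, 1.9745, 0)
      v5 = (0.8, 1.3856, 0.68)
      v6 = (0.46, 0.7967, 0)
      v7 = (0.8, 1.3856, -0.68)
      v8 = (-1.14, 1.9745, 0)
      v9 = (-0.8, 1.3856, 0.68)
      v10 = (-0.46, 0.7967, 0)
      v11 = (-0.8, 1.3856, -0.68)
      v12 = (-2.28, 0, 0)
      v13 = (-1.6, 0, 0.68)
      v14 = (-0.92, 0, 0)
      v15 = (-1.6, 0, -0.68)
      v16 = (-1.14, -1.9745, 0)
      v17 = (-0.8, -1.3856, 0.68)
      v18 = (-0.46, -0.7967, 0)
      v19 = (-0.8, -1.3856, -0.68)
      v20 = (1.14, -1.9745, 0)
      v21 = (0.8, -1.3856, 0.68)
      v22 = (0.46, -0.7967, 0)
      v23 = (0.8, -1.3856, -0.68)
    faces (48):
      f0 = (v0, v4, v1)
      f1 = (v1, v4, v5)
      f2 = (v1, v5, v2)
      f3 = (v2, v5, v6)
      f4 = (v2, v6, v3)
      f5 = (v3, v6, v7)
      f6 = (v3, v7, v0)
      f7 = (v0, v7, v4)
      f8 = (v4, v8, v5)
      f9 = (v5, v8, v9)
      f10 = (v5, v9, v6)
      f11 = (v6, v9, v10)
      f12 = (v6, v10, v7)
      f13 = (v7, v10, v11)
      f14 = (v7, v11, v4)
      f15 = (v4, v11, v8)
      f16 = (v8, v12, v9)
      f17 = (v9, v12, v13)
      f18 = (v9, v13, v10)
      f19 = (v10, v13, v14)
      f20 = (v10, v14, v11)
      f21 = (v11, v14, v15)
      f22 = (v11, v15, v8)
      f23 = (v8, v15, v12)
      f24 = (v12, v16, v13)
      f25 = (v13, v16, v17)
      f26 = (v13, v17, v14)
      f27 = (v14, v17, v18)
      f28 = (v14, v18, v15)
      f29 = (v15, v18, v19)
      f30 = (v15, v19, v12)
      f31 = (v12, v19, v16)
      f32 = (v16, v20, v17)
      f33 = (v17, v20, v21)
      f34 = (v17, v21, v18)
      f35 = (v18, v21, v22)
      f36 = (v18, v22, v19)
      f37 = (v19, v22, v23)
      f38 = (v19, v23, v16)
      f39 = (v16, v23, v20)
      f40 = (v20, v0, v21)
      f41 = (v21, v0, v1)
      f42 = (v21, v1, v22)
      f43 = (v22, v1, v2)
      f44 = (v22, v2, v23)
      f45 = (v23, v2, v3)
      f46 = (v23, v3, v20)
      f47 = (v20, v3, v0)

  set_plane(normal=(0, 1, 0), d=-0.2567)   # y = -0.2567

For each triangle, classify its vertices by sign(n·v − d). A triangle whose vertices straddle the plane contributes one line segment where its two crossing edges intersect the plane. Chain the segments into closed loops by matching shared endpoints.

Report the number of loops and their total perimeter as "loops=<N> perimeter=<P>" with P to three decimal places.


loops=2 perimeter=7.693

Straddling triangles (16 of 48):
  (v12,v16,v13) [+-+] → (-2.13179, -0.2567, 0)–(-1.5402, -0.2567, 0.591595)  len=0.8366
  (v13,v16,v17) [+--] → (-1.5402, -0.2567, 0.591595)–(-1.45179, -0.2567, 0.68)  len=0.1250
  (v13,v17,v14) [+-+] → (-1.45179, -0.2567, 0.68)–(-0.897768, -0.2567, 0.125979)  len=0.7835
  (v14,v17,v18) [+--] → (-0.897768, -0.2567, 0.125979)–(-0.771786, -0.2567, 0)  len=0.1782
  (v14,v18,v15) [+-+] → (-0.771786, -0.2567, 0)–(-1.23269, -0.2567, -0.460901)  len=0.6518
  (v15,v18,v19) [+--] → (-1.23269, -0.2567, -0.460901)–(-1.45179, -0.2567, -0.68)  len=0.3099
  (v15,v19,v12) [+-+] → (-1.45179, -0.2567, -0.68)–(-2.00581, -0.2567, -0.125979)  len=0.7835
  (v12,v19,v16) [+--] → (-2.00581, -0.2567, -0.125979)–(-2.13179, -0.2567, 0)  len=0.1782
  (v20,v0,v21) [-+-] → (2.13179, -0.2567, 0)–(2.00581, -0.2567, 0.125979)  len=0.1782
  (v21,v0,v1) [-++] → (2.00581, -0.2567, 0.125979)–(1.45179, -0.2567, 0.68)  len=0.7835
  (v21,v1,v22) [-+-] → (1.45179, -0.2567, 0.68)–(1.23269, -0.2567, 0.460901)  len=0.3099
  (v22,v1,v2) [-++] → (1.23269, -0.2567, 0.460901)–(0.771786, -0.2567, 0)  len=0.6518
  (v22,v2,v23) [-+-] → (0.771786, -0.2567, 0)–(0.897768, -0.2567, -0.125979)  len=0.1782
  (v23,v2,v3) [-++] → (0.897768, -0.2567, -0.125979)–(1.45179, -0.2567, -0.68)  len=0.7835
  (v23,v3,v20) [-+-] → (1.45179, -0.2567, -0.68)–(1.5402, -0.2567, -0.591595)  len=0.1250
  (v20,v3,v0) [-++] → (1.5402, -0.2567, -0.591595)–(2.13179, -0.2567, 0)  len=0.8366

Chained into 2 loop(s):
  loop 1: 8 segments, perimeter = 3.8467
  loop 2: 8 segments, perimeter = 3.8467
Total perimeter = 7.693


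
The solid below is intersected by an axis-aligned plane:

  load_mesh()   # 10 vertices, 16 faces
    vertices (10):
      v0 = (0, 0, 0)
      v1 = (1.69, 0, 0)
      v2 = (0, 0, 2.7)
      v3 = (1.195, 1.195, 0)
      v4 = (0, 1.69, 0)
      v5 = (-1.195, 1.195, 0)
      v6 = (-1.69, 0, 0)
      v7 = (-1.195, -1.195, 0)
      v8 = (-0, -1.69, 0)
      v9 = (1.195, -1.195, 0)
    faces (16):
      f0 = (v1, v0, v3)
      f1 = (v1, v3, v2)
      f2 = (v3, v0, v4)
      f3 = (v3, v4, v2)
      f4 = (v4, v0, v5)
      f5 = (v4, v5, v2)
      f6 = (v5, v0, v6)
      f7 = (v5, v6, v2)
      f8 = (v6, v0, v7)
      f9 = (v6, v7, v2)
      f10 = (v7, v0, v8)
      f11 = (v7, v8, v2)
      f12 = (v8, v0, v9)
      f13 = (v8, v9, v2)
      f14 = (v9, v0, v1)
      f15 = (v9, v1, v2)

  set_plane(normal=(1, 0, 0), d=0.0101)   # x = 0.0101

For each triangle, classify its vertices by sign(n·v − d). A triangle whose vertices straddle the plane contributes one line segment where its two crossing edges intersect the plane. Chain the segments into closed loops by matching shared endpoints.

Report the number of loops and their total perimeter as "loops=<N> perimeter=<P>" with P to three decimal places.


Straddling triangles (8 of 16):
  (v1,v0,v3) [+-+] → (0.0101, 0, 0)–(0.0101, 0.0101, 0)  len=0.0101
  (v1,v3,v2) [++-] → (0.0101, 0.0101, 2.67718)–(0.0101, 0, 2.68386)  len=0.0121
  (v3,v0,v4) [+--] → (0.0101, 0.0101, 0)–(0.0101, 1.68582, 0)  len=1.6757
  (v3,v4,v2) [+--] → (0.0101, 1.68582, 0)–(0.0101, 0.0101, 2.67718)  len=3.1584
  (v8,v0,v9) [--+] → (0.0101, -0.0101, 0)–(0.0101, -1.68582, 0)  len=1.6757
  (v8,v9,v2) [-+-] → (0.0101, -1.68582, 0)–(0.0101, -0.0101, 2.67718)  len=3.1584
  (v9,v0,v1) [+-+] → (0.0101, -0.0101, 0)–(0.0101, 0, 0)  len=0.0101
  (v9,v1,v2) [++-] → (0.0101, 0, 2.68386)–(0.0101, -0.0101, 2.67718)  len=0.0121

Chained into 1 loop(s):
  loop 1: 8 segments, perimeter = 9.7126
Total perimeter = 9.713

loops=1 perimeter=9.713


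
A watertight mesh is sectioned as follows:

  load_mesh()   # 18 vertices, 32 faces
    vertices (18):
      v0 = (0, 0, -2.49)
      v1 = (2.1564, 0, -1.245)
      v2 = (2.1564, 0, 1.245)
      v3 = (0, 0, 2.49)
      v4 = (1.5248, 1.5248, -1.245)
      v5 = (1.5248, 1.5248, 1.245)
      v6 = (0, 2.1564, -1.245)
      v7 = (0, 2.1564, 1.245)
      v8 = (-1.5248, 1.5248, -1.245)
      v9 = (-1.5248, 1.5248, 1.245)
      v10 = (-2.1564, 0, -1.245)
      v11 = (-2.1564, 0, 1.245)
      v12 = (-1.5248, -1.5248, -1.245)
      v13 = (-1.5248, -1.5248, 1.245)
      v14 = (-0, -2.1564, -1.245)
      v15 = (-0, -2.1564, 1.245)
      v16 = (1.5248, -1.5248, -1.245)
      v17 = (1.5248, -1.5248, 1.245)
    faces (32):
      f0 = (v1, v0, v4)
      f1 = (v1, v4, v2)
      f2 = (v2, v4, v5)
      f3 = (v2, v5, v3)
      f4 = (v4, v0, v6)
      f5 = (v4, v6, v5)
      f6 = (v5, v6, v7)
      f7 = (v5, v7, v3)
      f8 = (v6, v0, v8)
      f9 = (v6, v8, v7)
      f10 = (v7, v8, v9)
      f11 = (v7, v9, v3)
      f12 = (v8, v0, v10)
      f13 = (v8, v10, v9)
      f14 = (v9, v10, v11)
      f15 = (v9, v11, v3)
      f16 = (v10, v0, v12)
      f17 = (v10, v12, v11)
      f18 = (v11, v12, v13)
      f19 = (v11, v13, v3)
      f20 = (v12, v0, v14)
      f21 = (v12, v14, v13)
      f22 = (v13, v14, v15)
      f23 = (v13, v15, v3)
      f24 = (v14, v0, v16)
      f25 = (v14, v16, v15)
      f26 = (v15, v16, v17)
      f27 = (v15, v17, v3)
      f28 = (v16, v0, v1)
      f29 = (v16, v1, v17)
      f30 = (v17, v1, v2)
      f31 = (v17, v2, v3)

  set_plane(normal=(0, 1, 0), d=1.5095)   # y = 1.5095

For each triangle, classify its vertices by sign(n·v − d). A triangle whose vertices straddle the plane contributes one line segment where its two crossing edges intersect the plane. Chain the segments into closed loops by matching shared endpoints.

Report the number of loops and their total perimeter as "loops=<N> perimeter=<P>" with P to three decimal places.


loops=1 perimeter=11.288

Straddling triangles (12 of 32):
  (v1,v0,v4) [--+] → (1.5095, 1.5095, -1.25749)–(1.53114, 1.5095, -1.245)  len=0.0250
  (v1,v4,v2) [-+-] → (1.53114, 1.5095, -1.245)–(1.53114, 1.5095, -1.22002)  len=0.0250
  (v2,v4,v5) [-++] → (1.53114, 1.5095, -1.22002)–(1.53114, 1.5095, 1.245)  len=2.4650
  (v2,v5,v3) [-+-] → (1.53114, 1.5095, 1.245)–(1.5095, 1.5095, 1.25749)  len=0.0250
  (v4,v0,v6) [+-+] → (1.5095, 1.5095, -1.25749)–(0, 1.5095, -1.61849)  len=1.5521
  (v5,v7,v3) [++-] → (0, 1.5095, 1.61849)–(1.5095, 1.5095, 1.25749)  len=1.5521
  (v6,v0,v8) [+-+] → (0, 1.5095, -1.61849)–(-1.5095, 1.5095, -1.25749)  len=1.5521
  (v7,v9,v3) [++-] → (-1.5095, 1.5095, 1.25749)–(0, 1.5095, 1.61849)  len=1.5521
  (v8,v0,v10) [+--] → (-1.5095, 1.5095, -1.25749)–(-1.53114, 1.5095, -1.245)  len=0.0250
  (v8,v10,v9) [+-+] → (-1.53114, 1.5095, -1.245)–(-1.53114, 1.5095, 1.22002)  len=2.4650
  (v9,v10,v11) [+--] → (-1.53114, 1.5095, 1.22002)–(-1.53114, 1.5095, 1.245)  len=0.0250
  (v9,v11,v3) [+--] → (-1.53114, 1.5095, 1.245)–(-1.5095, 1.5095, 1.25749)  len=0.0250

Chained into 1 loop(s):
  loop 1: 12 segments, perimeter = 11.2882
Total perimeter = 11.288


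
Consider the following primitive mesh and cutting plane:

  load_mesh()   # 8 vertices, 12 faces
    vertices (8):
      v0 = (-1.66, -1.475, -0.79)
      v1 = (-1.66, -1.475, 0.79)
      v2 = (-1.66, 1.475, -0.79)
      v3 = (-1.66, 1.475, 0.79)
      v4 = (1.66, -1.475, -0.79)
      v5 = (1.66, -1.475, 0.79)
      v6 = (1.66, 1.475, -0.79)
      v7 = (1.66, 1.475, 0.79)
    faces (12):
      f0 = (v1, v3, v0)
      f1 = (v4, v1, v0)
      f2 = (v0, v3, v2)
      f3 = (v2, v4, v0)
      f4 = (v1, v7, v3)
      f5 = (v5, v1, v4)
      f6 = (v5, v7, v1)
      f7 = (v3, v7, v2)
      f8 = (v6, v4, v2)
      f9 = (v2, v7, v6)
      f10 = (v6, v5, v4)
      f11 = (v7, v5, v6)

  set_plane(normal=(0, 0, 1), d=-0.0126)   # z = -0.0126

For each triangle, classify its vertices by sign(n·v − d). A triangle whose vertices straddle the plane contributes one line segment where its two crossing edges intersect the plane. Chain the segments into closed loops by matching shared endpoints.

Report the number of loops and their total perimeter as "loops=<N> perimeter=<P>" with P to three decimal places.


loops=1 perimeter=12.540

Straddling triangles (8 of 12):
  (v1,v3,v0) [++-] → (-1.66, -0.0235253, -0.0126)–(-1.66, -1.475, -0.0126)  len=1.4515
  (v4,v1,v0) [-+-] → (0.0264759, -1.475, -0.0126)–(-1.66, -1.475, -0.0126)  len=1.6865
  (v0,v3,v2) [-+-] → (-1.66, -0.0235253, -0.0126)–(-1.66, 1.475, -0.0126)  len=1.4985
  (v5,v1,v4) [++-] → (0.0264759, -1.475, -0.0126)–(1.66, -1.475, -0.0126)  len=1.6335
  (v3,v7,v2) [++-] → (-0.0264759, 1.475, -0.0126)–(-1.66, 1.475, -0.0126)  len=1.6335
  (v2,v7,v6) [-+-] → (-0.0264759, 1.475, -0.0126)–(1.66, 1.475, -0.0126)  len=1.6865
  (v6,v5,v4) [-+-] → (1.66, 0.0235253, -0.0126)–(1.66, -1.475, -0.0126)  len=1.4985
  (v7,v5,v6) [++-] → (1.66, 0.0235253, -0.0126)–(1.66, 1.475, -0.0126)  len=1.4515

Chained into 1 loop(s):
  loop 1: 8 segments, perimeter = 12.5400
Total perimeter = 12.540


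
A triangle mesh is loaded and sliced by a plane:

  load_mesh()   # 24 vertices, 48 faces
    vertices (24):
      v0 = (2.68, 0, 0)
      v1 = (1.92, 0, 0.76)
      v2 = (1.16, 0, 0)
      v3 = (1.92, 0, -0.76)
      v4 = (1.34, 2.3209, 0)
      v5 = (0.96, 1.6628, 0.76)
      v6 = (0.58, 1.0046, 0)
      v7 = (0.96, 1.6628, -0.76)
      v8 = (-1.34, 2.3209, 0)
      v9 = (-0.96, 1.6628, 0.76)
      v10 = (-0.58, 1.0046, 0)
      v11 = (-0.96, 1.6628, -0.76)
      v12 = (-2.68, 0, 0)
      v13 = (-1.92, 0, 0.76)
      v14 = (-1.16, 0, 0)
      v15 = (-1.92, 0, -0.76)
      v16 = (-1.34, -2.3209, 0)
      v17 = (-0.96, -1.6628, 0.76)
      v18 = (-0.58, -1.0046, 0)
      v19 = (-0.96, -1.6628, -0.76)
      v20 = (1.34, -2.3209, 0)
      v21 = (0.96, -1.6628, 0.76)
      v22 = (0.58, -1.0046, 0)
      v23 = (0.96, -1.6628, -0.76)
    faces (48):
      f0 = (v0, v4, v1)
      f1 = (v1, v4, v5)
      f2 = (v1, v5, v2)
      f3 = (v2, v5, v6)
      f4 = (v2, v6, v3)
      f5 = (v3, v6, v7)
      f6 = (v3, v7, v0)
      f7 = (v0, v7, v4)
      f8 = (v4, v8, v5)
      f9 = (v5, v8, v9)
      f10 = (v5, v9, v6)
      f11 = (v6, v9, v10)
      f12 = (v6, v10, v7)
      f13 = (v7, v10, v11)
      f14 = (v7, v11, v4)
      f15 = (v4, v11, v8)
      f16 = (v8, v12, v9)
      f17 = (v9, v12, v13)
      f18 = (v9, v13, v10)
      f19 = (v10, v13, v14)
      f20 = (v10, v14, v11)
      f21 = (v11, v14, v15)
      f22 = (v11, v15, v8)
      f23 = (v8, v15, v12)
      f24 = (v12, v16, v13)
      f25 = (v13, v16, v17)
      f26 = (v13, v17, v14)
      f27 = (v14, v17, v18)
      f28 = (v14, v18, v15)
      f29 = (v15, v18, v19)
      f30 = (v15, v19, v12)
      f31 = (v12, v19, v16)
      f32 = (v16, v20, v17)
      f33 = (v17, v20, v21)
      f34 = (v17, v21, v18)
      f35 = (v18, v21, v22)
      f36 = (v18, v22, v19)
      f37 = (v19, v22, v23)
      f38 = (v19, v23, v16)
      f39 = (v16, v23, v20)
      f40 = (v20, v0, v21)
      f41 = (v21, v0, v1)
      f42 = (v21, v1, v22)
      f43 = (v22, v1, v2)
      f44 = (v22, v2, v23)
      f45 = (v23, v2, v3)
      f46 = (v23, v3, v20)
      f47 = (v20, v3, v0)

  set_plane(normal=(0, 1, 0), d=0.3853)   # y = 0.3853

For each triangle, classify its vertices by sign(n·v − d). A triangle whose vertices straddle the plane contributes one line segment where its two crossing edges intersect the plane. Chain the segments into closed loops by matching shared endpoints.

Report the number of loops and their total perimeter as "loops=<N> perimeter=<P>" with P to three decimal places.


loops=2 perimeter=8.598

Straddling triangles (16 of 48):
  (v0,v4,v1) [-+-] → (2.45754, 0.3853, 0)–(1.82371, 0.3853, 0.63383)  len=0.8964
  (v1,v4,v5) [-++] → (1.82371, 0.3853, 0.63383)–(1.69755, 0.3853, 0.76)  len=0.1784
  (v1,v5,v2) [-+-] → (1.69755, 0.3853, 0.76)–(1.11366, 0.3853, 0.176105)  len=0.8258
  (v2,v5,v6) [-++] → (1.11366, 0.3853, 0.176105)–(0.937549, 0.3853, 0)  len=0.2491
  (v2,v6,v3) [-+-] → (0.937549, 0.3853, 0)–(1.40606, 0.3853, -0.468513)  len=0.6626
  (v3,v6,v7) [-++] → (1.40606, 0.3853, -0.468513)–(1.69755, 0.3853, -0.76)  len=0.4122
  (v3,v7,v0) [-+-] → (1.69755, 0.3853, -0.76)–(2.28145, 0.3853, -0.176105)  len=0.8258
  (v0,v7,v4) [-++] → (2.28145, 0.3853, -0.176105)–(2.45754, 0.3853, 0)  len=0.2490
  (v8,v12,v9) [+-+] → (-2.45754, 0.3853, 0)–(-2.28145, 0.3853, 0.176105)  len=0.2490
  (v9,v12,v13) [+--] → (-2.28145, 0.3853, 0.176105)–(-1.69755, 0.3853, 0.76)  len=0.8258
  (v9,v13,v10) [+-+] → (-1.69755, 0.3853, 0.76)–(-1.40606, 0.3853, 0.468513)  len=0.4122
  (v10,v13,v14) [+--] → (-1.40606, 0.3853, 0.468513)–(-0.937549, 0.3853, 0)  len=0.6626
  (v10,v14,v11) [+-+] → (-0.937549, 0.3853, 0)–(-1.11366, 0.3853, -0.176105)  len=0.2491
  (v11,v14,v15) [+--] → (-1.11366, 0.3853, -0.176105)–(-1.69755, 0.3853, -0.76)  len=0.8258
  (v11,v15,v8) [+-+] → (-1.69755, 0.3853, -0.76)–(-1.82371, 0.3853, -0.63383)  len=0.1784
  (v8,v15,v12) [+--] → (-1.82371, 0.3853, -0.63383)–(-2.45754, 0.3853, 0)  len=0.8964

Chained into 2 loop(s):
  loop 1: 8 segments, perimeter = 4.2992
  loop 2: 8 segments, perimeter = 4.2992
Total perimeter = 8.598


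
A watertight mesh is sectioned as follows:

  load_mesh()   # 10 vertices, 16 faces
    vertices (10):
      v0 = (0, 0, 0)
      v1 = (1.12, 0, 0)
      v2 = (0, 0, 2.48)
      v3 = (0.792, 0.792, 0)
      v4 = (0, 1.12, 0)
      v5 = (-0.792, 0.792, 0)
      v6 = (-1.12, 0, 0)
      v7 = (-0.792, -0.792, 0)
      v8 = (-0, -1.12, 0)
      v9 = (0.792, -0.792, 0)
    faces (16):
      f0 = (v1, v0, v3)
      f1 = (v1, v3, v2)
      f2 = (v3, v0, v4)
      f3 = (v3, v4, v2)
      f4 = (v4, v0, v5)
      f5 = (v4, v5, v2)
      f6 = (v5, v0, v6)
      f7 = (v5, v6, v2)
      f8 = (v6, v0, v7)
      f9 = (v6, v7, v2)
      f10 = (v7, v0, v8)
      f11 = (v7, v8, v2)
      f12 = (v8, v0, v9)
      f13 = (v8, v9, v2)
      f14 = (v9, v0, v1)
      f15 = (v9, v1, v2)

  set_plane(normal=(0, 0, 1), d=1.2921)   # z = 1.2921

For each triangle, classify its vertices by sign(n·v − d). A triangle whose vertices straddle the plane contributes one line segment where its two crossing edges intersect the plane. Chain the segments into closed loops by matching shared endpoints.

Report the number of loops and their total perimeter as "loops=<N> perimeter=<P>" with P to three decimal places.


loops=1 perimeter=3.285

Straddling triangles (8 of 16):
  (v1,v3,v2) [--+] → (0.379362, 0.379362, 1.2921)–(0.536471, 0, 1.2921)  len=0.4106
  (v3,v4,v2) [--+] → (0, 0.536471, 1.2921)–(0.379362, 0.379362, 1.2921)  len=0.4106
  (v4,v5,v2) [--+] → (-0.379362, 0.379362, 1.2921)–(0, 0.536471, 1.2921)  len=0.4106
  (v5,v6,v2) [--+] → (-0.536471, 0, 1.2921)–(-0.379362, 0.379362, 1.2921)  len=0.4106
  (v6,v7,v2) [--+] → (-0.379362, -0.379362, 1.2921)–(-0.536471, 0, 1.2921)  len=0.4106
  (v7,v8,v2) [--+] → (0, -0.536471, 1.2921)–(-0.379362, -0.379362, 1.2921)  len=0.4106
  (v8,v9,v2) [--+] → (0.379362, -0.379362, 1.2921)–(0, -0.536471, 1.2921)  len=0.4106
  (v9,v1,v2) [--+] → (0.536471, 0, 1.2921)–(0.379362, -0.379362, 1.2921)  len=0.4106

Chained into 1 loop(s):
  loop 1: 8 segments, perimeter = 3.2849
Total perimeter = 3.285


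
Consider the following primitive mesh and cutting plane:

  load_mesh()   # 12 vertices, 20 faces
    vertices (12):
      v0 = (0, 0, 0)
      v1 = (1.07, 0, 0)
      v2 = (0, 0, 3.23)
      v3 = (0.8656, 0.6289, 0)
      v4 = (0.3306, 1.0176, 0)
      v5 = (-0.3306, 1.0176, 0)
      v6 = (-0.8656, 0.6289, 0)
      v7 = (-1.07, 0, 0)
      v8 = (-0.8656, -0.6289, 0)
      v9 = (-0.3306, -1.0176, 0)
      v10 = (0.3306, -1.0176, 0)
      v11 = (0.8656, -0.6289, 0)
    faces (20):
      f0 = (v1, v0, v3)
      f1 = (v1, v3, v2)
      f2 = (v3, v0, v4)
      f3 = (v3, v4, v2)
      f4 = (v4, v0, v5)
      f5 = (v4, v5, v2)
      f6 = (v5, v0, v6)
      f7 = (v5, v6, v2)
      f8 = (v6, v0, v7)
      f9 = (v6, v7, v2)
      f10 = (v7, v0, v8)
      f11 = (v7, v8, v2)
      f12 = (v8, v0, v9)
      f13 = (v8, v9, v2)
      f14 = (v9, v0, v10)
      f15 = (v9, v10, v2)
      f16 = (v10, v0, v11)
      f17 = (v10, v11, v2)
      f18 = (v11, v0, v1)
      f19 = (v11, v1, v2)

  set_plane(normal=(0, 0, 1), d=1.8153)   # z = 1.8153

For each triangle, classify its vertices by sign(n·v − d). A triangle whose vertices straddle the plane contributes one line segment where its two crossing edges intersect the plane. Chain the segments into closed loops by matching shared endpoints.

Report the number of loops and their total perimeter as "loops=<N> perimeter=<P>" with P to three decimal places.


Straddling triangles (10 of 20):
  (v1,v3,v2) [--+] → (0.379122, 0.27545, 1.8153)–(0.468647, 0, 1.8153)  len=0.2896
  (v3,v4,v2) [--+] → (0.144799, 0.445696, 1.8153)–(0.379122, 0.27545, 1.8153)  len=0.2896
  (v4,v5,v2) [--+] → (-0.144799, 0.445696, 1.8153)–(0.144799, 0.445696, 1.8153)  len=0.2896
  (v5,v6,v2) [--+] → (-0.379122, 0.27545, 1.8153)–(-0.144799, 0.445696, 1.8153)  len=0.2896
  (v6,v7,v2) [--+] → (-0.468647, 0, 1.8153)–(-0.379122, 0.27545, 1.8153)  len=0.2896
  (v7,v8,v2) [--+] → (-0.379122, -0.27545, 1.8153)–(-0.468647, 0, 1.8153)  len=0.2896
  (v8,v9,v2) [--+] → (-0.144799, -0.445696, 1.8153)–(-0.379122, -0.27545, 1.8153)  len=0.2896
  (v9,v10,v2) [--+] → (0.144799, -0.445696, 1.8153)–(-0.144799, -0.445696, 1.8153)  len=0.2896
  (v10,v11,v2) [--+] → (0.379122, -0.27545, 1.8153)–(0.144799, -0.445696, 1.8153)  len=0.2896
  (v11,v1,v2) [--+] → (0.468647, 0, 1.8153)–(0.379122, -0.27545, 1.8153)  len=0.2896

Chained into 1 loop(s):
  loop 1: 10 segments, perimeter = 2.8963
Total perimeter = 2.896

loops=1 perimeter=2.896
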